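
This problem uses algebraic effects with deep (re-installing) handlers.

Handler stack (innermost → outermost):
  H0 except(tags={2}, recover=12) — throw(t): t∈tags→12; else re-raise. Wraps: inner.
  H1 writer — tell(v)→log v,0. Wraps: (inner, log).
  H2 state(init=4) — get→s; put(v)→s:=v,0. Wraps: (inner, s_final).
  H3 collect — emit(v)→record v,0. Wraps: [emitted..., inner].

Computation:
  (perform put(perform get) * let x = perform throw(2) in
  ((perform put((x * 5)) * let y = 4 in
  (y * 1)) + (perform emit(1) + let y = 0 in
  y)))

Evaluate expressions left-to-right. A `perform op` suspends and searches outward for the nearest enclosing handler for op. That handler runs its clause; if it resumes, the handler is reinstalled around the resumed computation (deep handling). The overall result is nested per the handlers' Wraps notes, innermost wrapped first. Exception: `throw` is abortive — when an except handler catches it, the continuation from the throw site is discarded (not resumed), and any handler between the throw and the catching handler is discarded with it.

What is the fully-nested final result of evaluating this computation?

Answer: [((12, ()), 4)]

Step-by-step:
get @ H2 ⇒ 4
put(4) @ H2 ⇒ s:=4
throw(2) @ H0 caught ⇒ 12
H1 returns (12, ())
H2 returns ((12, ()), 4)
H3 returns [((12, ()), 4)]
= [((12, ()), 4)]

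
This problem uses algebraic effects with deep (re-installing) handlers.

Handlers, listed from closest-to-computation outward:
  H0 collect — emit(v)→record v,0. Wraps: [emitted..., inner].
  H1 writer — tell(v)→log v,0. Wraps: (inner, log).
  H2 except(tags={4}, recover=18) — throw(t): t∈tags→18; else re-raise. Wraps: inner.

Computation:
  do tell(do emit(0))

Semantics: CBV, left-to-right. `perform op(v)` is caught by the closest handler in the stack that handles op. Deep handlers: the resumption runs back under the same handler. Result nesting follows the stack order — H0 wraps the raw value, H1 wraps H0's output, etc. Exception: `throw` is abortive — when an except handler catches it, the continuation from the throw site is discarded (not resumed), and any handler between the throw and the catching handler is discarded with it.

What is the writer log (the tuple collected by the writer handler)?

Answer: (0)

Step-by-step:
emit(0) @ H0 ⇒ out+=0
tell(0) @ H1 ⇒ log+=0
H0 returns [0, 0]
H1 returns ([0, 0], (0))
H2 returns ([0, 0], (0))
= ([0, 0], (0))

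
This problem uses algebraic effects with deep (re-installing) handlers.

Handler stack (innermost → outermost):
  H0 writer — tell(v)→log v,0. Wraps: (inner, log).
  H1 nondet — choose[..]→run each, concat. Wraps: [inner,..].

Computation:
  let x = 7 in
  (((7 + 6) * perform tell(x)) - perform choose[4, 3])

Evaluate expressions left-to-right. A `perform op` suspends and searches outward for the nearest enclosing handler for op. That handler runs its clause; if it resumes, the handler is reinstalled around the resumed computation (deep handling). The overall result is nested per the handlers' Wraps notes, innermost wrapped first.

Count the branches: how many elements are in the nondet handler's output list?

Answer: 2

Working:
tell(7) @ H0 ⇒ log+=7
choose[4, 3] @ H1
  branch[0] choose=4:
    H0 returns (-4, (7))
    H1 returns [(-4, (7))]
  branch[1] choose=3:
    H0 returns (-3, (7))
    H1 returns [(-3, (7))]
= [(-4, (7)), (-3, (7))]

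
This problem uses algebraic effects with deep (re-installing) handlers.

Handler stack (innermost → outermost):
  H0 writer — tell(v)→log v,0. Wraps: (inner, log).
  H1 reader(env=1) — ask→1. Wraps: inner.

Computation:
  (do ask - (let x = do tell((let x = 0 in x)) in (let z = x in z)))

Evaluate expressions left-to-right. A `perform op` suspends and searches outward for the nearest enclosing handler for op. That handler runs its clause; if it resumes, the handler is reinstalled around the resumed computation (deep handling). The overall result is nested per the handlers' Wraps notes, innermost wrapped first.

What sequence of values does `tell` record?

Answer: (0)

Working:
ask @ H1 ⇒ 1
tell(0) @ H0 ⇒ log+=0
H0 returns (1, (0))
H1 returns (1, (0))
= (1, (0))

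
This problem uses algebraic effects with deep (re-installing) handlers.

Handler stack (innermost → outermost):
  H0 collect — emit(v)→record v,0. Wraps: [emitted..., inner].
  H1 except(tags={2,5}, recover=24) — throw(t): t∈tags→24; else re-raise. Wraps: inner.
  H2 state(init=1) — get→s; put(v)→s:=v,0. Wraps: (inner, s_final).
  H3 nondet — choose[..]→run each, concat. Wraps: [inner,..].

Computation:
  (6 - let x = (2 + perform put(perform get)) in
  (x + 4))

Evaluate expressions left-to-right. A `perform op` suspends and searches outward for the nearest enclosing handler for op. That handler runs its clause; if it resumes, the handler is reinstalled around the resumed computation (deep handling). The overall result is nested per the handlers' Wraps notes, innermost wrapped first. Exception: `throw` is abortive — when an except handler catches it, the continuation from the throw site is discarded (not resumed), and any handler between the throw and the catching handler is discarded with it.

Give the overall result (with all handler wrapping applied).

Answer: [([0], 1)]

Step-by-step:
get @ H2 ⇒ 1
put(1) @ H2 ⇒ s:=1
H0 returns [0]
H1 returns [0]
H2 returns ([0], 1)
H3 returns [([0], 1)]
= [([0], 1)]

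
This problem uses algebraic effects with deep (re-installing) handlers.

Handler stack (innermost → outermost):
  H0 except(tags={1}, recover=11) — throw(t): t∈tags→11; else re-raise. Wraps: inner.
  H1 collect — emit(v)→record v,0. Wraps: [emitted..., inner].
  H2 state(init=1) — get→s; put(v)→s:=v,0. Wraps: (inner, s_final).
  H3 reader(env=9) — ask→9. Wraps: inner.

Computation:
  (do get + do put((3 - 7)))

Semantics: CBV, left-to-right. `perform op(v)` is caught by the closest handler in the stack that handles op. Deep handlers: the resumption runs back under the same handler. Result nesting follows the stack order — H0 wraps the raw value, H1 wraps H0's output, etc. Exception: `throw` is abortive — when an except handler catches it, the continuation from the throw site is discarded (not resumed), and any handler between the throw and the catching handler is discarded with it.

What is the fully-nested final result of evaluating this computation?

Step-by-step:
get @ H2 ⇒ 1
put(-4) @ H2 ⇒ s:=-4
H0 returns 1
H1 returns [1]
H2 returns ([1], -4)
H3 returns ([1], -4)
= ([1], -4)

Answer: ([1], -4)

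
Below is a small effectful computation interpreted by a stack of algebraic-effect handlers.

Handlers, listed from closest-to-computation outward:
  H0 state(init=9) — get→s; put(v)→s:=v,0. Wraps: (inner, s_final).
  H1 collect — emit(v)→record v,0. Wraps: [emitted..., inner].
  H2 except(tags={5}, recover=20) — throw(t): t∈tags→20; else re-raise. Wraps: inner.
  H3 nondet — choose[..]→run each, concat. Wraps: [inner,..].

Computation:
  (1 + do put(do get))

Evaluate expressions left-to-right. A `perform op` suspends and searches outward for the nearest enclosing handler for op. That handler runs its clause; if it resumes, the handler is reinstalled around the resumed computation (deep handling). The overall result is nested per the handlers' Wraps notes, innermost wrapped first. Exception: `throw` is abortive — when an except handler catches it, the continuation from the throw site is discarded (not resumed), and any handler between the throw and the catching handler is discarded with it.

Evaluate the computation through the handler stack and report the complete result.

Working:
get @ H0 ⇒ 9
put(9) @ H0 ⇒ s:=9
H0 returns (1, 9)
H1 returns [(1, 9)]
H2 returns [(1, 9)]
H3 returns [[(1, 9)]]
= [[(1, 9)]]

Answer: [[(1, 9)]]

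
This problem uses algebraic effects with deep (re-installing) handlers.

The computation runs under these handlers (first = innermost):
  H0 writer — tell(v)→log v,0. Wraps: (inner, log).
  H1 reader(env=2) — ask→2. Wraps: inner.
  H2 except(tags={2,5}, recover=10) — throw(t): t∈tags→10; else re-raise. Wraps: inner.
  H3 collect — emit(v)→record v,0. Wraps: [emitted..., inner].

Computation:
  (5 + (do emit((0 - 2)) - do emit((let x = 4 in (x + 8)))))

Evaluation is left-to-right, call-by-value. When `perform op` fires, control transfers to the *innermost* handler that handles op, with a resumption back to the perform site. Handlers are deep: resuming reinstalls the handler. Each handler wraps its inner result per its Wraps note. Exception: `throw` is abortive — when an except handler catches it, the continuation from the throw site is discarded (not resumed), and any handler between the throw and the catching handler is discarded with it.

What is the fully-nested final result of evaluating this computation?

Answer: [-2, 12, (5, ())]

Working:
emit(-2) @ H3 ⇒ out+=-2
emit(12) @ H3 ⇒ out+=12
H0 returns (5, ())
H1 returns (5, ())
H2 returns (5, ())
H3 returns [-2, 12, (5, ())]
= [-2, 12, (5, ())]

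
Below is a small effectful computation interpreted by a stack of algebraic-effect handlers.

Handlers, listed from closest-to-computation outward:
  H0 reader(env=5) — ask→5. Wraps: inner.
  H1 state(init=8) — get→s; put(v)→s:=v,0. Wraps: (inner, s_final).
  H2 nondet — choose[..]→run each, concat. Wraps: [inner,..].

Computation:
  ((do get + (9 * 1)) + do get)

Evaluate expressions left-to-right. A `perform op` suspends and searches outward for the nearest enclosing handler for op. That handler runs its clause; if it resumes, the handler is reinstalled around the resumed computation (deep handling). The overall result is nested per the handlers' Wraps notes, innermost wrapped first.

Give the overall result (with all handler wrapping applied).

Answer: [(25, 8)]

Working:
get @ H1 ⇒ 8
get @ H1 ⇒ 8
H0 returns 25
H1 returns (25, 8)
H2 returns [(25, 8)]
= [(25, 8)]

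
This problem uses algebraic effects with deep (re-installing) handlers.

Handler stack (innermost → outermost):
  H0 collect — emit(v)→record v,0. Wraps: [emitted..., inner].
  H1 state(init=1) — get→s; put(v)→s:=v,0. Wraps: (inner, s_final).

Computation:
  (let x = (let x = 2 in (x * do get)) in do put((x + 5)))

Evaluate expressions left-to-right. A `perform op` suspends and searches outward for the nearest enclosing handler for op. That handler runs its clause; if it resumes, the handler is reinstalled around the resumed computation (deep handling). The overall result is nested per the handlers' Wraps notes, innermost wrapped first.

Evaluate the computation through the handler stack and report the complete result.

Answer: ([0], 7)

Working:
get @ H1 ⇒ 1
put(7) @ H1 ⇒ s:=7
H0 returns [0]
H1 returns ([0], 7)
= ([0], 7)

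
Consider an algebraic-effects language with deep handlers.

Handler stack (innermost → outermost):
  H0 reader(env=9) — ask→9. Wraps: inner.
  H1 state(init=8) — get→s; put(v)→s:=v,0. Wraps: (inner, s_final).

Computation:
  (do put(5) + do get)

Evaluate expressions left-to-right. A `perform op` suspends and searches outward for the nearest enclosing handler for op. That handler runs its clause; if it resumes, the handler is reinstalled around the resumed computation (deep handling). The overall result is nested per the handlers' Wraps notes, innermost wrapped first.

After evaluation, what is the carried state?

Step-by-step:
put(5) @ H1 ⇒ s:=5
get @ H1 ⇒ 5
H0 returns 5
H1 returns (5, 5)
= (5, 5)

Answer: 5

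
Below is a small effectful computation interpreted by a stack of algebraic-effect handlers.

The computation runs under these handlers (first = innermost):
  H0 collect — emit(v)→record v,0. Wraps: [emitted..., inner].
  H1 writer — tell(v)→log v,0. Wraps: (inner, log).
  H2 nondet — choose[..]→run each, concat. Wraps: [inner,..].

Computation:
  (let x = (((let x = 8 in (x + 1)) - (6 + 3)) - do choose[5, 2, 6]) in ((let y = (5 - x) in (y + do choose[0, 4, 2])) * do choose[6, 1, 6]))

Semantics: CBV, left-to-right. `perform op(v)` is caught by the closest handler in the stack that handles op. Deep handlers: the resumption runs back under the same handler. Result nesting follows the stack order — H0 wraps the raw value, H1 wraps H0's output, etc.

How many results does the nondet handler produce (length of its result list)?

Answer: 27

Step-by-step:
choose[5, 2, 6] @ H2
  branch[0] choose=5:
    choose[0, 4, 2] @ H2
      branch[0] choose=0:
        choose[6, 1, 6] @ H2
          branch[0] choose=6:
            H0 returns [60]
            H1 returns ([60], ())
            H2 returns [([60], ())]
          branch[1] choose=1:
            H0 returns [10]
            H1 returns ([10], ())
            H2 returns [([10], ())]
          branch[2] choose=6:
            H0 returns [60]
            H1 returns ([60], ())
            H2 returns [([60], ())]
      branch[1] choose=4:
        choose[6, 1, 6] @ H2
          branch[0] choose=6:
            H0 returns [84]
            H1 returns ([84], ())
            H2 returns [([84], ())]
          branch[1] choose=1:
            H0 returns [14]
            H1 returns ([14], ())
            H2 returns [([14], ())]
          branch[2] choose=6:
            H0 returns [84]
            H1 returns ([84], ())
            H2 returns [([84], ())]
      branch[2] choose=2:
        choose[6, 1, 6] @ H2
          branch[0] choose=6:
            H0 returns [72]
            H1 returns ([72], ())
            H2 returns [([72], ())]
          branch[1] choose=1:
            H0 returns [12]
            H1 returns ([12], ())
            H2 returns [([12], ())]
          branch[2] choose=6:
            H0 returns [72]
            H1 returns ([72], ())
            H2 returns [([72], ())]
  branch[1] choose=2:
    choose[0, 4, 2] @ H2
      branch[0] choose=0:
        choose[6, 1, 6] @ H2
          branch[0] choose=6:
            H0 returns [42]
            H1 returns ([42], ())
            H2 returns [([42], ())]
          branch[1] choose=1:
            H0 returns [7]
            H1 returns ([7], ())
            H2 returns [([7], ())]
          branch[2] choose=6:
            H0 returns [42]
            H1 returns ([42], ())
            H2 returns [([42], ())]
      branch[1] choose=4:
        choose[6, 1, 6] @ H2
          branch[0] choose=6:
            H0 returns [66]
            H1 returns ([66], ())
            H2 returns [([66], ())]
          branch[1] choose=1:
            H0 returns [11]
            H1 returns ([11], ())
            H2 returns [([11], ())]
          branch[2] choose=6:
            H0 returns [66]
            H1 returns ([66], ())
            H2 returns [([66], ())]
      branch[2] choose=2:
        choose[6, 1, 6] @ H2
          branch[0] choose=6:
            H0 returns [54]
            H1 returns ([54], ())
            H2 returns [([54], ())]
          branch[1] choose=1:
            H0 returns [9]
            H1 returns ([9], ())
            H2 returns [([9], ())]
          branch[2] choose=6:
            H0 returns [54]
            H1 returns ([54], ())
            H2 returns [([54], ())]
  branch[2] choose=6:
    choose[0, 4, 2] @ H2
      branch[0] choose=0:
        choose[6, 1, 6] @ H2
          branch[0] choose=6:
            H0 returns [66]
            H1 returns ([66], ())
            H2 returns [([66], ())]
          branch[1] choose=1:
            H0 returns [11]
            H1 returns ([11], ())
            H2 returns [([11], ())]
          branch[2] choose=6:
            H0 returns [66]
            H1 returns ([66], ())
            H2 returns [([66], ())]
      branch[1] choose=4:
        choose[6, 1, 6] @ H2
          branch[0] choose=6:
            H0 returns [90]
            H1 returns ([90], ())
            H2 returns [([90], ())]
          branch[1] choose=1:
            H0 returns [15]
            H1 returns ([15], ())
            H2 returns [([15], ())]
          branch[2] choose=6:
            H0 returns [90]
            H1 returns ([90], ())
            H2 returns [([90], ())]
      branch[2] choose=2:
        choose[6, 1, 6] @ H2
          branch[0] choose=6:
            H0 returns [78]
            H1 returns ([78], ())
            H2 returns [([78], ())]
          branch[1] choose=1:
            H0 returns [13]
            H1 returns ([13], ())
            H2 returns [([13], ())]
          branch[2] choose=6:
            H0 returns [78]
            H1 returns ([78], ())
            H2 returns [([78], ())]
= [([60], ()), ([10], ()), ([60], ()), ([84], ()), ([14], ()), ([84], ()), ([72], ()), ([12], ()), ([72], ()), ([42], ()), ([7], ()), ([42], ()), ([66], ()), ([11], ()), ([66], ()), ([54], ()), ([9], ()), ([54], ()), ([66], ()), ([11], ()), ([66], ()), ([90], ()), ([15], ()), ([90], ()), ([78], ()), ([13], ()), ([78], ())]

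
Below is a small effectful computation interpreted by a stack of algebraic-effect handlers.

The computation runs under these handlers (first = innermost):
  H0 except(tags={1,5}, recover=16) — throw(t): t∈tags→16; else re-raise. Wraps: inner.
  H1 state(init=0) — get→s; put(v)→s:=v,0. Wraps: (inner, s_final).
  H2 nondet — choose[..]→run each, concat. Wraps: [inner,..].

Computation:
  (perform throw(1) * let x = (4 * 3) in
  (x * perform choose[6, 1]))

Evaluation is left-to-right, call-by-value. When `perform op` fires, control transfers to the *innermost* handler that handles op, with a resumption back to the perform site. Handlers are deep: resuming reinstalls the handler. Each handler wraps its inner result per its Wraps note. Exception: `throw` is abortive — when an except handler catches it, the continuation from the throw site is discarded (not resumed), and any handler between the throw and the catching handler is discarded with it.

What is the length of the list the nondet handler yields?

Step-by-step:
throw(1) @ H0 caught ⇒ 16
H1 returns (16, 0)
H2 returns [(16, 0)]
= [(16, 0)]

Answer: 1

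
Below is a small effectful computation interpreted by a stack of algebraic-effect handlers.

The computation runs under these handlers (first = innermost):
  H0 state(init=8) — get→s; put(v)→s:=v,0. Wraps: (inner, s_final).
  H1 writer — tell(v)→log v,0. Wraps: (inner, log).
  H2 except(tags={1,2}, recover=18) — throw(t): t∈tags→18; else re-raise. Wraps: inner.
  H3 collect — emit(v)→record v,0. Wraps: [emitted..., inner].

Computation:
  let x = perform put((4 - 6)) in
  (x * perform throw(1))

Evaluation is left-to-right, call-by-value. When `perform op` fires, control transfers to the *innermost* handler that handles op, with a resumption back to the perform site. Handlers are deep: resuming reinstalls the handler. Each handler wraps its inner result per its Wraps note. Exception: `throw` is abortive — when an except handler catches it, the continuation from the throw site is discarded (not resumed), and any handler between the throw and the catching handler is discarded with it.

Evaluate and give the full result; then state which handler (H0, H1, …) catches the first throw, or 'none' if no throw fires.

Step-by-step:
put(-2) @ H0 ⇒ s:=-2
throw(1) @ H2 caught ⇒ 18
H3 returns [18]
= [18]

Answer: [18] ; first throw caught by: H2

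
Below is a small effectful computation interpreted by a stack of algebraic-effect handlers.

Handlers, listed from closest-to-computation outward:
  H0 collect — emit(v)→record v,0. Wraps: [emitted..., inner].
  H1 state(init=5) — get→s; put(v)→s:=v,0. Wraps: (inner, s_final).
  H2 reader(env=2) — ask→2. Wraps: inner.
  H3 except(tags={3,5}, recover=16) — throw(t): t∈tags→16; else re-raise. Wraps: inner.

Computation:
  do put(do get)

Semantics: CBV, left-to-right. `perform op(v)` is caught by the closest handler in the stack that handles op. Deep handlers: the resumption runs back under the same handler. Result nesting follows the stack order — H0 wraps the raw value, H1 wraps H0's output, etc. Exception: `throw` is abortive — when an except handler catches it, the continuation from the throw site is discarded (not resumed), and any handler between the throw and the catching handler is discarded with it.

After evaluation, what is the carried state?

Working:
get @ H1 ⇒ 5
put(5) @ H1 ⇒ s:=5
H0 returns [0]
H1 returns ([0], 5)
H2 returns ([0], 5)
H3 returns ([0], 5)
= ([0], 5)

Answer: 5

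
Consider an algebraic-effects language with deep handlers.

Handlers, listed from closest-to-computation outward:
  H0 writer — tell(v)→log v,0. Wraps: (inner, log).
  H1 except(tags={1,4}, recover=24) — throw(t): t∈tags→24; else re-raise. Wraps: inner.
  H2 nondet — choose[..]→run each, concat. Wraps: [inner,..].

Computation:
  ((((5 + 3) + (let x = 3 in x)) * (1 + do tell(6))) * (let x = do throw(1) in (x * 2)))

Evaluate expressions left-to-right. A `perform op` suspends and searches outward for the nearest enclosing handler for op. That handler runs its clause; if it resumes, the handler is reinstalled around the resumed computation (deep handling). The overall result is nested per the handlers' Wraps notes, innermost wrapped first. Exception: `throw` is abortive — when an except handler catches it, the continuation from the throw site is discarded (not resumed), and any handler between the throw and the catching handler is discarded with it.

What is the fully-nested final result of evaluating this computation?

Answer: [24]

Evaluation trace:
tell(6) @ H0 ⇒ log+=6
throw(1) @ H1 caught ⇒ 24
H2 returns [24]
= [24]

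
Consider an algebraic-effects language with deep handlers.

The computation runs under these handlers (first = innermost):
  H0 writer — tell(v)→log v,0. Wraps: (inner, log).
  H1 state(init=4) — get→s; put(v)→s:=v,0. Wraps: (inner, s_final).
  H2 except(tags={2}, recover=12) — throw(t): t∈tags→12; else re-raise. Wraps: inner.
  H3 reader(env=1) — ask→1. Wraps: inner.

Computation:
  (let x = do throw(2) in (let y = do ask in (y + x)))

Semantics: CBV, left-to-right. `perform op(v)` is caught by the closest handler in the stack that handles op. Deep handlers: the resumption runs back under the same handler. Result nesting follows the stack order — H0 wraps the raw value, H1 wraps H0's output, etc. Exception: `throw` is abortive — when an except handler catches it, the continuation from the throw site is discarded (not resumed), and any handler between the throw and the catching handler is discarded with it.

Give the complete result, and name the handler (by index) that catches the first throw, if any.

Answer: 12 ; first throw caught by: H2

Working:
throw(2) @ H2 caught ⇒ 12
H3 returns 12
= 12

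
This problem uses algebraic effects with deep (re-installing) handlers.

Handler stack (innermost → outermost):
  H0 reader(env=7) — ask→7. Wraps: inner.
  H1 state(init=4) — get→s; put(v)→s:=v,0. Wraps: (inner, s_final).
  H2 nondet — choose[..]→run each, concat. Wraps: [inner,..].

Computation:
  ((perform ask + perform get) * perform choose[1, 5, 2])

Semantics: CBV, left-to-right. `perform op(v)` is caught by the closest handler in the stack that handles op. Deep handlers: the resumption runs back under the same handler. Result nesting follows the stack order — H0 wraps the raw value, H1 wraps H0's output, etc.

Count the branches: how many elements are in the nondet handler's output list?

Working:
ask @ H0 ⇒ 7
get @ H1 ⇒ 4
choose[1, 5, 2] @ H2
  branch[0] choose=1:
    H0 returns 11
    H1 returns (11, 4)
    H2 returns [(11, 4)]
  branch[1] choose=5:
    H0 returns 55
    H1 returns (55, 4)
    H2 returns [(55, 4)]
  branch[2] choose=2:
    H0 returns 22
    H1 returns (22, 4)
    H2 returns [(22, 4)]
= [(11, 4), (55, 4), (22, 4)]

Answer: 3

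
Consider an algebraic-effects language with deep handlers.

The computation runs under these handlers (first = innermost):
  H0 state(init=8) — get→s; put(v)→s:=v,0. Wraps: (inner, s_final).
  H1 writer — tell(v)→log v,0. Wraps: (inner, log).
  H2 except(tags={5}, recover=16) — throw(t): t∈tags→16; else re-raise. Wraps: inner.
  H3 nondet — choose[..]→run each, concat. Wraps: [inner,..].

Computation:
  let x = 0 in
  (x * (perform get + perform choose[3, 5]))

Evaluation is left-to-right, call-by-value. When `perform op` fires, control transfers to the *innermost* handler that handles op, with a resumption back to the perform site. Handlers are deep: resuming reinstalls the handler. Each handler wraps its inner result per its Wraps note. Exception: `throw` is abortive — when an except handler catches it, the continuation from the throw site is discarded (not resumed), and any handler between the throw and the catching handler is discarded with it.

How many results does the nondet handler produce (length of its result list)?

Answer: 2

Step-by-step:
get @ H0 ⇒ 8
choose[3, 5] @ H3
  branch[0] choose=3:
    H0 returns (0, 8)
    H1 returns ((0, 8), ())
    H2 returns ((0, 8), ())
    H3 returns [((0, 8), ())]
  branch[1] choose=5:
    H0 returns (0, 8)
    H1 returns ((0, 8), ())
    H2 returns ((0, 8), ())
    H3 returns [((0, 8), ())]
= [((0, 8), ()), ((0, 8), ())]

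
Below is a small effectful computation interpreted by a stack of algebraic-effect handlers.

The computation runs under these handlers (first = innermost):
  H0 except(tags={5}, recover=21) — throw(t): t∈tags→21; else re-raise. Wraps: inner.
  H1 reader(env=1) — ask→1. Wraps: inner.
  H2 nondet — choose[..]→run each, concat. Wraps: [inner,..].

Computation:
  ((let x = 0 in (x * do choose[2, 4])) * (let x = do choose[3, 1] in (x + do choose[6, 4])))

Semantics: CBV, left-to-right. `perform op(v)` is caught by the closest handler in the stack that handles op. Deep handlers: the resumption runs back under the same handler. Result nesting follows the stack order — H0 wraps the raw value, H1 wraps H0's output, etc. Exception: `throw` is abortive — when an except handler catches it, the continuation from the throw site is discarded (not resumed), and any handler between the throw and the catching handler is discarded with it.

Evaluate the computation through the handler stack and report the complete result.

Working:
choose[2, 4] @ H2
  branch[0] choose=2:
    choose[3, 1] @ H2
      branch[0] choose=3:
        choose[6, 4] @ H2
          branch[0] choose=6:
            H0 returns 0
            H1 returns 0
            H2 returns [0]
          branch[1] choose=4:
            H0 returns 0
            H1 returns 0
            H2 returns [0]
      branch[1] choose=1:
        choose[6, 4] @ H2
          branch[0] choose=6:
            H0 returns 0
            H1 returns 0
            H2 returns [0]
          branch[1] choose=4:
            H0 returns 0
            H1 returns 0
            H2 returns [0]
  branch[1] choose=4:
    choose[3, 1] @ H2
      branch[0] choose=3:
        choose[6, 4] @ H2
          branch[0] choose=6:
            H0 returns 0
            H1 returns 0
            H2 returns [0]
          branch[1] choose=4:
            H0 returns 0
            H1 returns 0
            H2 returns [0]
      branch[1] choose=1:
        choose[6, 4] @ H2
          branch[0] choose=6:
            H0 returns 0
            H1 returns 0
            H2 returns [0]
          branch[1] choose=4:
            H0 returns 0
            H1 returns 0
            H2 returns [0]
= [0, 0, 0, 0, 0, 0, 0, 0]

Answer: [0, 0, 0, 0, 0, 0, 0, 0]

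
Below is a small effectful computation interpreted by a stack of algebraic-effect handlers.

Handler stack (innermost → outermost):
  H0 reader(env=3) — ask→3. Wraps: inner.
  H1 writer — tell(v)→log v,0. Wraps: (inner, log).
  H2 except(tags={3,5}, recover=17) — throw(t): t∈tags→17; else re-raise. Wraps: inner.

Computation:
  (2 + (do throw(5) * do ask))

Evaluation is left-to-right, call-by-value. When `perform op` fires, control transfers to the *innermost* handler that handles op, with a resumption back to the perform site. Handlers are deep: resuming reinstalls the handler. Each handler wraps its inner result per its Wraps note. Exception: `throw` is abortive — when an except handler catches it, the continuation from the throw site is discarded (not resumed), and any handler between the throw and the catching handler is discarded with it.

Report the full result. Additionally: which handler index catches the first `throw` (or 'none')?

Evaluation trace:
throw(5) @ H2 caught ⇒ 17
= 17

Answer: 17 ; first throw caught by: H2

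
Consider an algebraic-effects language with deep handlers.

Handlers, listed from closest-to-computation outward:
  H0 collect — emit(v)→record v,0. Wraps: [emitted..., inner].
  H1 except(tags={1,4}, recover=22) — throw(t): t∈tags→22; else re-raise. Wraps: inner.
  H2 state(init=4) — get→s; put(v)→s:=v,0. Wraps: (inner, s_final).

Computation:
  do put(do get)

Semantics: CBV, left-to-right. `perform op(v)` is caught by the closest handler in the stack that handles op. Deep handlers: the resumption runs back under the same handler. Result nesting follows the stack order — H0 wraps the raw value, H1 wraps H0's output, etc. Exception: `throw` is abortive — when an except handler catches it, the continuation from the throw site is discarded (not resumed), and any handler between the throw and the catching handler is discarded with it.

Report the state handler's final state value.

Step-by-step:
get @ H2 ⇒ 4
put(4) @ H2 ⇒ s:=4
H0 returns [0]
H1 returns [0]
H2 returns ([0], 4)
= ([0], 4)

Answer: 4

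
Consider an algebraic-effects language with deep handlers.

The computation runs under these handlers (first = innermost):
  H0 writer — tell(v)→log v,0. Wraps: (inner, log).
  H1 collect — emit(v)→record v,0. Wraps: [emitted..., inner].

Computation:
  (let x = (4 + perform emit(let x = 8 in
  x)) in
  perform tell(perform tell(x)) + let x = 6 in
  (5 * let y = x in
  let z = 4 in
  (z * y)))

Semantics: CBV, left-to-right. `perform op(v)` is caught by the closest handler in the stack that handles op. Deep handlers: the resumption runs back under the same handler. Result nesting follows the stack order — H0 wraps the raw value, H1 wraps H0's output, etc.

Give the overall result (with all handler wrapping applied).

Working:
emit(8) @ H1 ⇒ out+=8
tell(4) @ H0 ⇒ log+=4
tell(0) @ H0 ⇒ log+=0
H0 returns (120, (4, 0))
H1 returns [8, (120, (4, 0))]
= [8, (120, (4, 0))]

Answer: [8, (120, (4, 0))]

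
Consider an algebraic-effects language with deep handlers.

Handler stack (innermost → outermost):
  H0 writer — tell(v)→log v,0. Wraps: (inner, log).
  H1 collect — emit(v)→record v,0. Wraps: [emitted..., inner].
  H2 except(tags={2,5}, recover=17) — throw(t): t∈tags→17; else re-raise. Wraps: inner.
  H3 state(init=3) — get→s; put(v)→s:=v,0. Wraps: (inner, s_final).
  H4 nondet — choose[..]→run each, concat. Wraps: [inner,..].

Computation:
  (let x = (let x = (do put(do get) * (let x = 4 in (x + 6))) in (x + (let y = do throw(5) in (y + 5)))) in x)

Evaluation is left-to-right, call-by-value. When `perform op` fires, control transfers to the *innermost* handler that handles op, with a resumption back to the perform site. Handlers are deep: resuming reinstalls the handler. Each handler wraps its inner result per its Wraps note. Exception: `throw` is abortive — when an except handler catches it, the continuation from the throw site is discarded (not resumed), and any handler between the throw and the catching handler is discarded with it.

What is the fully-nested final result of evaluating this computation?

Answer: [(17, 3)]

Working:
get @ H3 ⇒ 3
put(3) @ H3 ⇒ s:=3
throw(5) @ H2 caught ⇒ 17
H3 returns (17, 3)
H4 returns [(17, 3)]
= [(17, 3)]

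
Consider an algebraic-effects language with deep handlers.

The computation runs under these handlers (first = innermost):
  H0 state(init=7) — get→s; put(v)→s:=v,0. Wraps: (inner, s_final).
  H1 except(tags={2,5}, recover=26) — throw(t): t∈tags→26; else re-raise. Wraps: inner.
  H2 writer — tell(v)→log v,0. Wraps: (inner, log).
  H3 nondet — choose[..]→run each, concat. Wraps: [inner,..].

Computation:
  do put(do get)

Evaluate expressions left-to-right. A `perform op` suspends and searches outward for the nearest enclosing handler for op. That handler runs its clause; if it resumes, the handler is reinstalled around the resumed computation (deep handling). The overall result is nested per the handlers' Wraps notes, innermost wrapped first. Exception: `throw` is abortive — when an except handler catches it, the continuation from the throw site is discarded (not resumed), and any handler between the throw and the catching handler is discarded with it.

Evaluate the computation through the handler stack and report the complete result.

Answer: [((0, 7), ())]

Step-by-step:
get @ H0 ⇒ 7
put(7) @ H0 ⇒ s:=7
H0 returns (0, 7)
H1 returns (0, 7)
H2 returns ((0, 7), ())
H3 returns [((0, 7), ())]
= [((0, 7), ())]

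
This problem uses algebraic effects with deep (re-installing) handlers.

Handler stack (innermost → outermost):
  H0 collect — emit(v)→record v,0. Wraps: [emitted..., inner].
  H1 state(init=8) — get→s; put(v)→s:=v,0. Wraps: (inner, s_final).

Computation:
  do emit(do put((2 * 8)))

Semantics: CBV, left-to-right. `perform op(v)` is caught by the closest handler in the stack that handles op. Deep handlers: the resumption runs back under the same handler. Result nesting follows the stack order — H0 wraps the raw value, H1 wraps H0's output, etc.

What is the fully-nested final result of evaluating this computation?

Working:
put(16) @ H1 ⇒ s:=16
emit(0) @ H0 ⇒ out+=0
H0 returns [0, 0]
H1 returns ([0, 0], 16)
= ([0, 0], 16)

Answer: ([0, 0], 16)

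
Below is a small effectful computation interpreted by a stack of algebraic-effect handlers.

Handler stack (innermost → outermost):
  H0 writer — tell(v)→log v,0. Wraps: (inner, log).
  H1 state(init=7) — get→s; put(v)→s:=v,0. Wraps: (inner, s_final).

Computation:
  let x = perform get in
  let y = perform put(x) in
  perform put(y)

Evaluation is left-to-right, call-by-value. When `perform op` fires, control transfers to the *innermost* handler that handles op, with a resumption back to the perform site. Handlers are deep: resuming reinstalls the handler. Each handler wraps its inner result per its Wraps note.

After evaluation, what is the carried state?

Answer: 0

Step-by-step:
get @ H1 ⇒ 7
put(7) @ H1 ⇒ s:=7
put(0) @ H1 ⇒ s:=0
H0 returns (0, ())
H1 returns ((0, ()), 0)
= ((0, ()), 0)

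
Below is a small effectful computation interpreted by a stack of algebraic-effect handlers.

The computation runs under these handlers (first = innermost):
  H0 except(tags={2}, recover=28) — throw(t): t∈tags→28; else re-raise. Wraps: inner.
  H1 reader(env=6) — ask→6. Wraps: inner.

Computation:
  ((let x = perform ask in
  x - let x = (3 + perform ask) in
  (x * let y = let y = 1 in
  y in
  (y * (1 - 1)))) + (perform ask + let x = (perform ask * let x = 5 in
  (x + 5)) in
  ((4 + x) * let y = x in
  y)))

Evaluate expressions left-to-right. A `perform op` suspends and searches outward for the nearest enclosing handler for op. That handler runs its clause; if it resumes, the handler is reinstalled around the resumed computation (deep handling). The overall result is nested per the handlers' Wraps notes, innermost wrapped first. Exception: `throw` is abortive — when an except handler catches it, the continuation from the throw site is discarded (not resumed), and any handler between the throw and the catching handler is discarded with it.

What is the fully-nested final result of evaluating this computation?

Answer: 3852

Evaluation trace:
ask @ H1 ⇒ 6
ask @ H1 ⇒ 6
ask @ H1 ⇒ 6
ask @ H1 ⇒ 6
H0 returns 3852
H1 returns 3852
= 3852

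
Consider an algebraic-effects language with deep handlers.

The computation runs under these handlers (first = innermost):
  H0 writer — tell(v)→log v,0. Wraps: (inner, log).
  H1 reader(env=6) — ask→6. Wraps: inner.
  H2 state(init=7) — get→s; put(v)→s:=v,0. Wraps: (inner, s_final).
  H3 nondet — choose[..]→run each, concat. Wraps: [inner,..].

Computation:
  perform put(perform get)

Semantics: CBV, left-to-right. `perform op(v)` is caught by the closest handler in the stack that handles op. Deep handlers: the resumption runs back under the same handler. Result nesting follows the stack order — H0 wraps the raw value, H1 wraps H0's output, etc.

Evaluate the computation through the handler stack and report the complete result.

Evaluation trace:
get @ H2 ⇒ 7
put(7) @ H2 ⇒ s:=7
H0 returns (0, ())
H1 returns (0, ())
H2 returns ((0, ()), 7)
H3 returns [((0, ()), 7)]
= [((0, ()), 7)]

Answer: [((0, ()), 7)]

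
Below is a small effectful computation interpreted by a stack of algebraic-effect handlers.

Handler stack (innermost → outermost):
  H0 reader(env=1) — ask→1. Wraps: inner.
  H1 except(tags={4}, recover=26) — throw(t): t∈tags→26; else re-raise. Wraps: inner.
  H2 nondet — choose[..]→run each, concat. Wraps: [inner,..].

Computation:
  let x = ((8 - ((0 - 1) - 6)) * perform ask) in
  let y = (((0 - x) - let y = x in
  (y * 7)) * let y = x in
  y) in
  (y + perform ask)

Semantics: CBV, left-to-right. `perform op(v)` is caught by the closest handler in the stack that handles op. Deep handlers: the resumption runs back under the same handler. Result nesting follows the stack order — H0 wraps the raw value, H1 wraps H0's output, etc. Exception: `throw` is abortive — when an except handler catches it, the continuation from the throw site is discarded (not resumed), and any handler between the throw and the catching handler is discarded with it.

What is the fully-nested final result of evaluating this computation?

Evaluation trace:
ask @ H0 ⇒ 1
ask @ H0 ⇒ 1
H0 returns -1799
H1 returns -1799
H2 returns [-1799]
= [-1799]

Answer: [-1799]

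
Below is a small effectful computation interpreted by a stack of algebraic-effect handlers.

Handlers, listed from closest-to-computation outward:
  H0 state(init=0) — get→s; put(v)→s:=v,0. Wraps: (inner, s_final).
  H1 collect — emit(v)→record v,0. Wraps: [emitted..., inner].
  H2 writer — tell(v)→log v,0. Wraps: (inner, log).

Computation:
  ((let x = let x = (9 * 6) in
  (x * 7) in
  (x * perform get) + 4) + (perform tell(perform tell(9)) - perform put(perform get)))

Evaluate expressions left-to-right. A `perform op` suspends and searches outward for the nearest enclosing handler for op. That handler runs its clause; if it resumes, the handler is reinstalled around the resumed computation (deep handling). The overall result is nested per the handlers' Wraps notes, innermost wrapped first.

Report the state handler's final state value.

Step-by-step:
get @ H0 ⇒ 0
tell(9) @ H2 ⇒ log+=9
tell(0) @ H2 ⇒ log+=0
get @ H0 ⇒ 0
put(0) @ H0 ⇒ s:=0
H0 returns (4, 0)
H1 returns [(4, 0)]
H2 returns ([(4, 0)], (9, 0))
= ([(4, 0)], (9, 0))

Answer: 0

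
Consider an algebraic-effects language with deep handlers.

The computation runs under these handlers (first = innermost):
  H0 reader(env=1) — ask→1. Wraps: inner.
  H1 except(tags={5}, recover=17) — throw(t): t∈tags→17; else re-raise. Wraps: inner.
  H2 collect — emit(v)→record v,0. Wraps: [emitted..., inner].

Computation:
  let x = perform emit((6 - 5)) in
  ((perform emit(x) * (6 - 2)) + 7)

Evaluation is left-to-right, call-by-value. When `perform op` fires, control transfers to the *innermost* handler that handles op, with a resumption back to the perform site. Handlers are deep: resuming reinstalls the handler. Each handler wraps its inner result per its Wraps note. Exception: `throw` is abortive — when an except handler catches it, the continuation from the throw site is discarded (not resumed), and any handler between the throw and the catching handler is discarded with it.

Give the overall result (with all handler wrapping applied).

Evaluation trace:
emit(1) @ H2 ⇒ out+=1
emit(0) @ H2 ⇒ out+=0
H0 returns 7
H1 returns 7
H2 returns [1, 0, 7]
= [1, 0, 7]

Answer: [1, 0, 7]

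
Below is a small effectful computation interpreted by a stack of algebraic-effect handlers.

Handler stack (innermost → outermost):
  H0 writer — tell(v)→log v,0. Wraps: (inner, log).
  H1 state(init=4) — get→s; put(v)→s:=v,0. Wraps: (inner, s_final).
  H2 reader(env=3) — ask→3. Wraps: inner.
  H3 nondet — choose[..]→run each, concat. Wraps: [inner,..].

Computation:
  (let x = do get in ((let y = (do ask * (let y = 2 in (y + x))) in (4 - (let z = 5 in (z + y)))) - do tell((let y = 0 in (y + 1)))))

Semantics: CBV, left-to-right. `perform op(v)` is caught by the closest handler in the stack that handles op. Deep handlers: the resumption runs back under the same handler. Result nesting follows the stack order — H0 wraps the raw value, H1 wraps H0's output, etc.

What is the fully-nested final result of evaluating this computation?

Working:
get @ H1 ⇒ 4
ask @ H2 ⇒ 3
tell(1) @ H0 ⇒ log+=1
H0 returns (-19, (1))
H1 returns ((-19, (1)), 4)
H2 returns ((-19, (1)), 4)
H3 returns [((-19, (1)), 4)]
= [((-19, (1)), 4)]

Answer: [((-19, (1)), 4)]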